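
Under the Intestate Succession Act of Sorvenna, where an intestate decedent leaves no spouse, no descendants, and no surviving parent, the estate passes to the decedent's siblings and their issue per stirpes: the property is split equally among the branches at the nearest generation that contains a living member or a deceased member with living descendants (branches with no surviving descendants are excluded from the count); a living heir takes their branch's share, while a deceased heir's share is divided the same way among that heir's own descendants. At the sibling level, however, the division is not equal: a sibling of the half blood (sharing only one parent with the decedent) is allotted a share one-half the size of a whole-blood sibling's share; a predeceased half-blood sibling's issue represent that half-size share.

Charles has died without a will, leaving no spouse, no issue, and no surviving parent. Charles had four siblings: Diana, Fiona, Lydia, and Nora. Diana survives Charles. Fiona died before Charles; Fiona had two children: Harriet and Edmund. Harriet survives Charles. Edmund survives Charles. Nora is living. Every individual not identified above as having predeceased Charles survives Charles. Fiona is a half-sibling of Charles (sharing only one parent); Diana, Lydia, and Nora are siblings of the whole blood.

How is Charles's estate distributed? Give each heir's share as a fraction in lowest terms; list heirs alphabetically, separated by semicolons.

Diana 2/7; Edmund 1/14; Harriet 1/14; Lydia 2/7; Nora 2/7

No spouse, descendants, or parent survives, so the estate passes to Charles's siblings per stirpes.
Half-blood siblings count for one-half the weight of whole-blood siblings at the initial division.
Dividing 1 in proportion to weights (total weight 7/2): Diana (weight 1) → 2/7; Fiona (weight 1/2) → 1/7; Lydia (weight 1) → 2/7; Nora (weight 1) → 2/7.
Diana is living and takes 2/7.
Fiona predeceased; the 1/7 allotted to Fiona's branch passes to Fiona's issue by representation.
The 1/7 is divided into 2 equal shares of 1/14 among Harriet, Edmund.
Harriet is living and takes 1/14.
Edmund is living and takes 1/14.
Lydia is living and takes 2/7.
Nora is living and takes 2/7.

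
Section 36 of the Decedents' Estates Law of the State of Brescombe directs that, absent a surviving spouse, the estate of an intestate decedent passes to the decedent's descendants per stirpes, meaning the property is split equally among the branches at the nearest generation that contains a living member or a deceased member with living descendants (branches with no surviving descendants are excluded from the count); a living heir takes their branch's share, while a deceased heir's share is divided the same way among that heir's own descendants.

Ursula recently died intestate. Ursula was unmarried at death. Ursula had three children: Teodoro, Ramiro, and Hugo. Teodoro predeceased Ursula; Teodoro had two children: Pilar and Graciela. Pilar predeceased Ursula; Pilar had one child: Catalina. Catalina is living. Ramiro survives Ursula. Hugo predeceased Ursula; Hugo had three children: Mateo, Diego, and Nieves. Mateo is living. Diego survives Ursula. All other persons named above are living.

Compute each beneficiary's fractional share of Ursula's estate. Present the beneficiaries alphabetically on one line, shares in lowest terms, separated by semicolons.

There is no surviving spouse, so the entire estate passes to Ursula's descendants per stirpes.
The estate is divided into 3 equal shares of 1/3 among Teodoro, Ramiro, Hugo.
Teodoro predeceased; the 1/3 allotted to Teodoro's branch passes to Teodoro's issue by representation.
The 1/3 is divided into 2 equal shares of 1/6 among Pilar, Graciela.
Pilar predeceased; the 1/6 allotted to Pilar's branch passes to Pilar's issue by representation.
Catalina is the sole taker at this level and receives the full 1/6.
Graciela is living and takes 1/6.
Ramiro is living and takes 1/3.
Hugo predeceased; the 1/3 allotted to Hugo's branch passes to Hugo's issue by representation.
The 1/3 is divided into 3 equal shares of 1/9 among Mateo, Diego, Nieves.
Mateo is living and takes 1/9.
Diego is living and takes 1/9.
Nieves is living and takes 1/9.

Catalina 1/6; Diego 1/9; Graciela 1/6; Mateo 1/9; Nieves 1/9; Ramiro 1/3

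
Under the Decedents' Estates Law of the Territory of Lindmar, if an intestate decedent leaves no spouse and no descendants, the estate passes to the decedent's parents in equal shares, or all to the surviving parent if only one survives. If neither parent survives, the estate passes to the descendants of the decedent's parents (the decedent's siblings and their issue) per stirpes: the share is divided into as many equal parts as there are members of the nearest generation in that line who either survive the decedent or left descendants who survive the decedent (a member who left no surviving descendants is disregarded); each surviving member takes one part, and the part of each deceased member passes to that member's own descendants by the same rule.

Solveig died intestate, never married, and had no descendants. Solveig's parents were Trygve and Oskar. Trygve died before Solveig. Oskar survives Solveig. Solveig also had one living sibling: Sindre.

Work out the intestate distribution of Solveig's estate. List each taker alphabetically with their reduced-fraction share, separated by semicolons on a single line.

Oskar 1

Only one parent, Oskar, survives, so Oskar takes the entire estate. The siblings take nothing because a surviving parent has priority.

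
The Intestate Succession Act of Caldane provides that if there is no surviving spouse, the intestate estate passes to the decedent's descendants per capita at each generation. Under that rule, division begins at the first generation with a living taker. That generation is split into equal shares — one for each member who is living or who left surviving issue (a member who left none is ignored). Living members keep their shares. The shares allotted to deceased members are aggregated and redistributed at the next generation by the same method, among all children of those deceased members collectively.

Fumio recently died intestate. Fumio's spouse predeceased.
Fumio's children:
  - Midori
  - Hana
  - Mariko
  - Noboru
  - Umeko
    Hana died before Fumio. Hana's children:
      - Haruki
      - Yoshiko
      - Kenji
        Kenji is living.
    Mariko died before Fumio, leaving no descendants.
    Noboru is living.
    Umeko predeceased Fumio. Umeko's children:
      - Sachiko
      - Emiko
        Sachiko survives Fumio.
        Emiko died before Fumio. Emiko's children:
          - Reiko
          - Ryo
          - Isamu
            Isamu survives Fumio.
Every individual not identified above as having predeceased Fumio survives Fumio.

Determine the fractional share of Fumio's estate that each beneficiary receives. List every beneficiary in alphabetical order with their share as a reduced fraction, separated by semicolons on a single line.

Haruki 1/10; Isamu 1/30; Kenji 1/10; Midori 1/4; Noboru 1/4; Reiko 1/30; Ryo 1/30; Sachiko 1/10; Yoshiko 1/10

There is no surviving spouse, so the entire estate passes to Fumio's descendants per capita at each generation.
At generation 1 (Midori, Hana, Noboru, Umeko) there are 4 shares of (1)/4 = 1/4 each.
Living: Midori and Noboru — each takes 1/4.
Deceased: Hana and Umeko. Their combined 1/2 is pooled and carried to generation 2.
At generation 2 (Haruki, Yoshiko, Kenji, Sachiko, Emiko) there are 5 shares of (1/2)/5 = 1/10 each.
Living: Haruki, Yoshiko, Kenji, and Sachiko — each takes 1/10.
Deceased: Emiko. That 1/10 share is carried to generation 3.
At generation 3 (Reiko, Ryo, Isamu) there are 3 shares of (1/10)/3 = 1/30 each.
Living: Reiko, Ryo, and Isamu — each takes 1/30.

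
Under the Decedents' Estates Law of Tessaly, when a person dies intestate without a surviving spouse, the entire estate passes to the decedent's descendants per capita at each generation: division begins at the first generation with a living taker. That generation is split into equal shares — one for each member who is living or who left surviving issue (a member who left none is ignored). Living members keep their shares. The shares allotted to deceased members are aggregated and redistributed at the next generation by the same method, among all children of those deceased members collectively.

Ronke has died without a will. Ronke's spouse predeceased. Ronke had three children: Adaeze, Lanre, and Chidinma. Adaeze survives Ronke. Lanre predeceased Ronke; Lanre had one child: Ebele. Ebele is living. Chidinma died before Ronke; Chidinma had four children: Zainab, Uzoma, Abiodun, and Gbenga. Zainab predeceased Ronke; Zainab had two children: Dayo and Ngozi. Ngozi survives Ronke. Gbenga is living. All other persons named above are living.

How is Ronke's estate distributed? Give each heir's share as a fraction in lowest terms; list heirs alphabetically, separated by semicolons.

There is no surviving spouse, so the entire estate passes to Ronke's descendants per capita at each generation.
At generation 1 (Adaeze, Lanre, Chidinma) there are 3 shares of (1)/3 = 1/3 each.
Living: Adaeze — each takes 1/3.
Deceased: Lanre and Chidinma. Their combined 2/3 is pooled and carried to generation 2.
At generation 2 (Ebele, Zainab, Uzoma, Abiodun, Gbenga) there are 5 shares of (2/3)/5 = 2/15 each.
Living: Ebele, Uzoma, Abiodun, and Gbenga — each takes 2/15.
Deceased: Zainab. That 2/15 share is carried to generation 3.
At generation 3 (Dayo, Ngozi) there are 2 shares of (2/15)/2 = 1/15 each.
Living: Dayo and Ngozi — each takes 1/15.

Abiodun 2/15; Adaeze 1/3; Dayo 1/15; Ebele 2/15; Gbenga 2/15; Ngozi 1/15; Uzoma 2/15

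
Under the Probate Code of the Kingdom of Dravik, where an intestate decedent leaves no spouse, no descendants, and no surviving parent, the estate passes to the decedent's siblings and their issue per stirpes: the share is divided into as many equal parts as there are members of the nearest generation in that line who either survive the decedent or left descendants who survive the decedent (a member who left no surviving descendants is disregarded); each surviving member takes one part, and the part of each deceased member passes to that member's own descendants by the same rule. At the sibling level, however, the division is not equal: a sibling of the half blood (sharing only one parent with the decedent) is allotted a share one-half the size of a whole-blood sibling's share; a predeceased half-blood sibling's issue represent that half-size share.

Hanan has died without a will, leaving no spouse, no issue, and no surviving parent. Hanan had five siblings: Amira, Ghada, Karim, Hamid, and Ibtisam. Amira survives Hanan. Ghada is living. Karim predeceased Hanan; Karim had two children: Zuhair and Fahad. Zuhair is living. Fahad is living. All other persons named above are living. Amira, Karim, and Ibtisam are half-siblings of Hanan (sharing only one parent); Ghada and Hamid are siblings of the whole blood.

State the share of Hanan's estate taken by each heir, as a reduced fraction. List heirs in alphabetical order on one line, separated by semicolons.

Amira 1/7; Fahad 1/14; Ghada 2/7; Hamid 2/7; Ibtisam 1/7; Zuhair 1/14

No spouse, descendants, or parent survives, so the estate passes to Hanan's siblings per stirpes.
Half-blood siblings count for one-half the weight of whole-blood siblings at the initial division.
Dividing 1 in proportion to weights (total weight 7/2): Amira (weight 1/2) → 1/7; Ghada (weight 1) → 2/7; Karim (weight 1/2) → 1/7; Hamid (weight 1) → 2/7; Ibtisam (weight 1/2) → 1/7.
Amira is living and takes 1/7.
Ghada is living and takes 2/7.
Karim predeceased; the 1/7 allotted to Karim's branch passes to Karim's issue by representation.
The 1/7 is divided into 2 equal shares of 1/14 among Zuhair, Fahad.
Zuhair is living and takes 1/14.
Fahad is living and takes 1/14.
Hamid is living and takes 2/7.
Ibtisam is living and takes 1/7.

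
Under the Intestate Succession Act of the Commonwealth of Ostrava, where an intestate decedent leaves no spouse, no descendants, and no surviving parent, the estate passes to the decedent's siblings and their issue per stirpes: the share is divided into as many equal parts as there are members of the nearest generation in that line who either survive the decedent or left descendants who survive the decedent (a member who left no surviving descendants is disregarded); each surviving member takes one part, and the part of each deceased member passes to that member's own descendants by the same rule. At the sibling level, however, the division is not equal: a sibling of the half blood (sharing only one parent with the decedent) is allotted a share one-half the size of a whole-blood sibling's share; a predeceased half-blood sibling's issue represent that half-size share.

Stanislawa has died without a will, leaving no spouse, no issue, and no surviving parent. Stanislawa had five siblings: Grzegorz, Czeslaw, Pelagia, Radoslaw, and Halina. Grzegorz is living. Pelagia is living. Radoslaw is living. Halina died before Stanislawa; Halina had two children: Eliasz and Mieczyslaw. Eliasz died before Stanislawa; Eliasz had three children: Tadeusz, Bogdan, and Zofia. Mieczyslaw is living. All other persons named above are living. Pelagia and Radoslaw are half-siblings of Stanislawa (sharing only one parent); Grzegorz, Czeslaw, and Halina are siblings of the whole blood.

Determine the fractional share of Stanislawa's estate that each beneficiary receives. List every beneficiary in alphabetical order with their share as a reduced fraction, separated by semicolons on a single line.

No spouse, descendants, or parent survives, so the estate passes to Stanislawa's siblings per stirpes.
Half-blood siblings count for one-half the weight of whole-blood siblings at the initial division.
Dividing 1 in proportion to weights (total weight 4): Grzegorz (weight 1) → 1/4; Czeslaw (weight 1) → 1/4; Pelagia (weight 1/2) → 1/8; Radoslaw (weight 1/2) → 1/8; Halina (weight 1) → 1/4.
Grzegorz is living and takes 1/4.
Czeslaw is living and takes 1/4.
Pelagia is living and takes 1/8.
Radoslaw is living and takes 1/8.
Halina predeceased; the 1/4 allotted to Halina's branch passes to Halina's issue by representation.
The 1/4 is divided into 2 equal shares of 1/8 among Eliasz, Mieczyslaw.
Eliasz predeceased; the 1/8 allotted to Eliasz's branch passes to Eliasz's issue by representation.
The 1/8 is divided into 3 equal shares of 1/24 among Tadeusz, Bogdan, Zofia.
Tadeusz is living and takes 1/24.
Bogdan is living and takes 1/24.
Zofia is living and takes 1/24.
Mieczyslaw is living and takes 1/8.

Bogdan 1/24; Czeslaw 1/4; Grzegorz 1/4; Mieczyslaw 1/8; Pelagia 1/8; Radoslaw 1/8; Tadeusz 1/24; Zofia 1/24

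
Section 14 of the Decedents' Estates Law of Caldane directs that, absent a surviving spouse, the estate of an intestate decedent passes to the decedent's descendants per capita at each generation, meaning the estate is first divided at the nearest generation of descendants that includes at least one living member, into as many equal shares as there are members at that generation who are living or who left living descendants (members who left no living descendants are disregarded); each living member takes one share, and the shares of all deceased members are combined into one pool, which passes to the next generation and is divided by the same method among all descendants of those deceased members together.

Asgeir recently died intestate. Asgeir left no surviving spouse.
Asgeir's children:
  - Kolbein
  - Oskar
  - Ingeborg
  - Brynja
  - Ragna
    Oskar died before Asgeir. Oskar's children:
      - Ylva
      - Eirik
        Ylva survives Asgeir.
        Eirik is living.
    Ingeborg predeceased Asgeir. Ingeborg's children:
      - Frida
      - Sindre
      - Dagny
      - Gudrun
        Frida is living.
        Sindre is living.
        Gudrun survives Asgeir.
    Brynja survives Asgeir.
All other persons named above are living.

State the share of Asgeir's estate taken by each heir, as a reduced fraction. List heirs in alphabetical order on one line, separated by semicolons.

There is no surviving spouse, so the entire estate passes to Asgeir's descendants per capita at each generation.
At generation 1 (Kolbein, Oskar, Ingeborg, Brynja, Ragna) there are 5 shares of (1)/5 = 1/5 each.
Living: Kolbein, Brynja, and Ragna — each takes 1/5.
Deceased: Oskar and Ingeborg. Their combined 2/5 is pooled and carried to generation 2.
At generation 2 (Ylva, Eirik, Frida, Sindre, Dagny, Gudrun) there are 6 shares of (2/5)/6 = 1/15 each.
Living: Ylva, Eirik, Frida, Sindre, Dagny, and Gudrun — each takes 1/15.

Brynja 1/5; Dagny 1/15; Eirik 1/15; Frida 1/15; Gudrun 1/15; Kolbein 1/5; Ragna 1/5; Sindre 1/15; Ylva 1/15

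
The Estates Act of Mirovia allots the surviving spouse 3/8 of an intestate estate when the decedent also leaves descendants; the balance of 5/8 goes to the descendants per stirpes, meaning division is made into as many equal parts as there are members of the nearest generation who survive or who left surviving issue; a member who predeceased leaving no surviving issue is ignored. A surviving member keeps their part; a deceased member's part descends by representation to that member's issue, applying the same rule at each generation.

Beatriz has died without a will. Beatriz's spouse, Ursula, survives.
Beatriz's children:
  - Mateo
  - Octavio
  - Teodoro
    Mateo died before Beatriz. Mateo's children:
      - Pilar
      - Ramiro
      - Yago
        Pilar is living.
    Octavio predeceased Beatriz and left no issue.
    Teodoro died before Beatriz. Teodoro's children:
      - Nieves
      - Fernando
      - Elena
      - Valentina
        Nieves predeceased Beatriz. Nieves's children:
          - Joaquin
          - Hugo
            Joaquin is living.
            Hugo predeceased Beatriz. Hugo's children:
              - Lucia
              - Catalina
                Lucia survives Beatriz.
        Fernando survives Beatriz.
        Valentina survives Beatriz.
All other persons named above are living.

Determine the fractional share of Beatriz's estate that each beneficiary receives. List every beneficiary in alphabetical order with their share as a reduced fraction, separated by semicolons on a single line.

Catalina 5/256; Elena 5/64; Fernando 5/64; Joaquin 5/128; Lucia 5/256; Pilar 5/48; Ramiro 5/48; Ursula 3/8; Valentina 5/64; Yago 5/48

Ursula, as surviving spouse, takes 3/8.
The remaining 5/8 passes to Beatriz's descendants per stirpes.
Octavio left no surviving issue, so that branch lapses and is disregarded.
The 5/8 is divided into 2 equal shares of 5/16 among Mateo, Teodoro.
Mateo predeceased; the 5/16 allotted to Mateo's branch passes to Mateo's issue by representation.
The 5/16 is divided into 3 equal shares of 5/48 among Pilar, Ramiro, Yago.
Pilar is living and takes 5/48.
Ramiro is living and takes 5/48.
Yago is living and takes 5/48.
Teodoro predeceased; the 5/16 allotted to Teodoro's branch passes to Teodoro's issue by representation.
The 5/16 is divided into 4 equal shares of 5/64 among Nieves, Fernando, Elena, Valentina.
Nieves predeceased; the 5/64 allotted to Nieves's branch passes to Nieves's issue by representation.
The 5/64 is divided into 2 equal shares of 5/128 among Joaquin, Hugo.
Joaquin is living and takes 5/128.
Hugo predeceased; the 5/128 allotted to Hugo's branch passes to Hugo's issue by representation.
The 5/128 is divided into 2 equal shares of 5/256 among Lucia, Catalina.
Lucia is living and takes 5/256.
Catalina is living and takes 5/256.
Fernando is living and takes 5/64.
Elena is living and takes 5/64.
Valentina is living and takes 5/64.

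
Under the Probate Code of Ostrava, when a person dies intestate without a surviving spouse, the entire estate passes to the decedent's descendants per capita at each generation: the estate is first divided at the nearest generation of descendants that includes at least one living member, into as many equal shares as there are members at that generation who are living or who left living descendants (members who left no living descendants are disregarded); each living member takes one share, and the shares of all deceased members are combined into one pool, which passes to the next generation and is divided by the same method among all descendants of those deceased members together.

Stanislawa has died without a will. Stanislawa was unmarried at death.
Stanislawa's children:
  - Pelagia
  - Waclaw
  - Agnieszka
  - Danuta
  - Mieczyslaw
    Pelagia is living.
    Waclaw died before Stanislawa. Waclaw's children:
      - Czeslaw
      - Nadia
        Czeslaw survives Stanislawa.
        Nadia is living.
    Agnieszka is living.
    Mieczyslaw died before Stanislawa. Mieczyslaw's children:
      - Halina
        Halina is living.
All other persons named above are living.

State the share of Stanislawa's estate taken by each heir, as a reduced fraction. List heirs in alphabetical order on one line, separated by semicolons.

Agnieszka 1/5; Czeslaw 2/15; Danuta 1/5; Halina 2/15; Nadia 2/15; Pelagia 1/5

There is no surviving spouse, so the entire estate passes to Stanislawa's descendants per capita at each generation.
At generation 1 (Pelagia, Waclaw, Agnieszka, Danuta, Mieczyslaw) there are 5 shares of (1)/5 = 1/5 each.
Living: Pelagia, Agnieszka, and Danuta — each takes 1/5.
Deceased: Waclaw and Mieczyslaw. Their combined 2/5 is pooled and carried to generation 2.
At generation 2 (Czeslaw, Nadia, Halina) there are 3 shares of (2/5)/3 = 2/15 each.
Living: Czeslaw, Nadia, and Halina — each takes 2/15.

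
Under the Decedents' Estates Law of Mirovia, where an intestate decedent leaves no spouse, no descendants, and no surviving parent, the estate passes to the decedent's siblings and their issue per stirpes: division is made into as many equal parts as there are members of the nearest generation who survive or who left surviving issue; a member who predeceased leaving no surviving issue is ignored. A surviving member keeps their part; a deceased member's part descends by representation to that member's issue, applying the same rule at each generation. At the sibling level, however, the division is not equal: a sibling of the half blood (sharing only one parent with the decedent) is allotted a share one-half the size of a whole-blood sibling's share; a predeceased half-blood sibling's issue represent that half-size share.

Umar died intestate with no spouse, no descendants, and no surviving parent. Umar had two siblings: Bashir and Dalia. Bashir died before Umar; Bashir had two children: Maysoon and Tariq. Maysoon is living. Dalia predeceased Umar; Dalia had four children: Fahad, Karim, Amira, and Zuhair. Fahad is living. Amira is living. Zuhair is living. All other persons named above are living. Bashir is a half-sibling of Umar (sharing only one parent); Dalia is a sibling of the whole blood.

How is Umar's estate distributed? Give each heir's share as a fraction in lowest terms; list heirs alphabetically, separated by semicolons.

Amira 1/6; Fahad 1/6; Karim 1/6; Maysoon 1/6; Tariq 1/6; Zuhair 1/6

No spouse, descendants, or parent survives, so the estate passes to Umar's siblings per stirpes.
Half-blood siblings count for one-half the weight of whole-blood siblings at the initial division.
Dividing 1 in proportion to weights (total weight 3/2): Bashir (weight 1/2) → 1/3; Dalia (weight 1) → 2/3.
Bashir predeceased; the 1/3 allotted to Bashir's branch passes to Bashir's issue by representation.
The 1/3 is divided into 2 equal shares of 1/6 among Maysoon, Tariq.
Maysoon is living and takes 1/6.
Tariq is living and takes 1/6.
Dalia predeceased; the 2/3 allotted to Dalia's branch passes to Dalia's issue by representation.
The 2/3 is divided into 4 equal shares of 1/6 among Fahad, Karim, Amira, Zuhair.
Fahad is living and takes 1/6.
Karim is living and takes 1/6.
Amira is living and takes 1/6.
Zuhair is living and takes 1/6.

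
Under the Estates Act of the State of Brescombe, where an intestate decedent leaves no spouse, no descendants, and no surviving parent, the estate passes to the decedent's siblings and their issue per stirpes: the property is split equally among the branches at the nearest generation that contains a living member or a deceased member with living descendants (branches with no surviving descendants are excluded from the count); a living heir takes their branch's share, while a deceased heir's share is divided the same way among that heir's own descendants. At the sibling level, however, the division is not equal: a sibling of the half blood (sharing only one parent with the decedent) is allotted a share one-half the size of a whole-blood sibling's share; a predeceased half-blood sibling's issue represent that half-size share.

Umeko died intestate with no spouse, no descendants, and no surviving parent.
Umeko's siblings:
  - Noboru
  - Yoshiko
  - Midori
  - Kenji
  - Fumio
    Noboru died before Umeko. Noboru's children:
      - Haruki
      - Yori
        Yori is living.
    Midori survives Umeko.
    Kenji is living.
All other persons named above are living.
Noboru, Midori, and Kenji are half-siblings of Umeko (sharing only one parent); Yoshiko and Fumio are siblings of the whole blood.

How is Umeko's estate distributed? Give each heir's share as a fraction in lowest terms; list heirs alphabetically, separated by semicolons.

Fumio 2/7; Haruki 1/14; Kenji 1/7; Midori 1/7; Yori 1/14; Yoshiko 2/7

No spouse, descendants, or parent survives, so the estate passes to Umeko's siblings per stirpes.
Half-blood siblings count for one-half the weight of whole-blood siblings at the initial division.
Dividing 1 in proportion to weights (total weight 7/2): Noboru (weight 1/2) → 1/7; Yoshiko (weight 1) → 2/7; Midori (weight 1/2) → 1/7; Kenji (weight 1/2) → 1/7; Fumio (weight 1) → 2/7.
Noboru predeceased; the 1/7 allotted to Noboru's branch passes to Noboru's issue by representation.
The 1/7 is divided into 2 equal shares of 1/14 among Haruki, Yori.
Haruki is living and takes 1/14.
Yori is living and takes 1/14.
Yoshiko is living and takes 2/7.
Midori is living and takes 1/7.
Kenji is living and takes 1/7.
Fumio is living and takes 2/7.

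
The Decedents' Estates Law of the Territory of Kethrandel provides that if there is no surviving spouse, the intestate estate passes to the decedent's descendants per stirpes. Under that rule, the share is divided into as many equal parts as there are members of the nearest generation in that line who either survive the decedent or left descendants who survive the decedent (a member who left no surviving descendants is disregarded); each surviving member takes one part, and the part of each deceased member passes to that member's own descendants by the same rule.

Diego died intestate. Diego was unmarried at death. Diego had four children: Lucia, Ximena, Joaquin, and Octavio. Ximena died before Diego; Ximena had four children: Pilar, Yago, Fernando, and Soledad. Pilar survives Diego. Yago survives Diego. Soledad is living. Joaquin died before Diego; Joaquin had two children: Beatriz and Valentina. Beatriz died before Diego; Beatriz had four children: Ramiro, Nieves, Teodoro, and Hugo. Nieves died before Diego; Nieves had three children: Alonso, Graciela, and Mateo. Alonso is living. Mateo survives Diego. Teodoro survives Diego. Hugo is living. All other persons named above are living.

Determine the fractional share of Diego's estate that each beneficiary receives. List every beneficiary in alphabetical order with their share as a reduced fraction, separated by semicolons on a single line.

Alonso 1/96; Fernando 1/16; Graciela 1/96; Hugo 1/32; Lucia 1/4; Mateo 1/96; Octavio 1/4; Pilar 1/16; Ramiro 1/32; Soledad 1/16; Teodoro 1/32; Valentina 1/8; Yago 1/16

There is no surviving spouse, so the entire estate passes to Diego's descendants per stirpes.
The estate is divided into 4 equal shares of 1/4 among Lucia, Ximena, Joaquin, Octavio.
Lucia is living and takes 1/4.
Ximena predeceased; the 1/4 allotted to Ximena's branch passes to Ximena's issue by representation.
The 1/4 is divided into 4 equal shares of 1/16 among Pilar, Yago, Fernando, Soledad.
Pilar is living and takes 1/16.
Yago is living and takes 1/16.
Fernando is living and takes 1/16.
Soledad is living and takes 1/16.
Joaquin predeceased; the 1/4 allotted to Joaquin's branch passes to Joaquin's issue by representation.
The 1/4 is divided into 2 equal shares of 1/8 among Beatriz, Valentina.
Beatriz predeceased; the 1/8 allotted to Beatriz's branch passes to Beatriz's issue by representation.
The 1/8 is divided into 4 equal shares of 1/32 among Ramiro, Nieves, Teodoro, Hugo.
Ramiro is living and takes 1/32.
Nieves predeceased; the 1/32 allotted to Nieves's branch passes to Nieves's issue by representation.
The 1/32 is divided into 3 equal shares of 1/96 among Alonso, Graciela, Mateo.
Alonso is living and takes 1/96.
Graciela is living and takes 1/96.
Mateo is living and takes 1/96.
Teodoro is living and takes 1/32.
Hugo is living and takes 1/32.
Valentina is living and takes 1/8.
Octavio is living and takes 1/4.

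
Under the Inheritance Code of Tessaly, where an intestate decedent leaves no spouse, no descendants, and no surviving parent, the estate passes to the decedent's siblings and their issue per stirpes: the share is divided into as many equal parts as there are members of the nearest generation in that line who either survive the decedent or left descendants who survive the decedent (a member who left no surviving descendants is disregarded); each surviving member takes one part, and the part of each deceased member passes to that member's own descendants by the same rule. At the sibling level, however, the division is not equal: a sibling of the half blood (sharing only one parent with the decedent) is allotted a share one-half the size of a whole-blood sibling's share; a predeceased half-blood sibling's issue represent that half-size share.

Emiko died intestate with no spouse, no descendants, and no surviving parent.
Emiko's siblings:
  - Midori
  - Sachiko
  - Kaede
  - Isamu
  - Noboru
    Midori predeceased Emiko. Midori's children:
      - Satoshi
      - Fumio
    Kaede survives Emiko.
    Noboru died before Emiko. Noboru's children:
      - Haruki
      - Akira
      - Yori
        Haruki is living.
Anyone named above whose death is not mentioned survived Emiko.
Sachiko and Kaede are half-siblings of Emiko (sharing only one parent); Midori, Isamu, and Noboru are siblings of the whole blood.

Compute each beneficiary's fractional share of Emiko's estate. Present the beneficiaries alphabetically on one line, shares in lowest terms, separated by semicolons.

No spouse, descendants, or parent survives, so the estate passes to Emiko's siblings per stirpes.
Half-blood siblings count for one-half the weight of whole-blood siblings at the initial division.
Dividing 1 in proportion to weights (total weight 4): Midori (weight 1) → 1/4; Sachiko (weight 1/2) → 1/8; Kaede (weight 1/2) → 1/8; Isamu (weight 1) → 1/4; Noboru (weight 1) → 1/4.
Midori predeceased; the 1/4 allotted to Midori's branch passes to Midori's issue by representation.
The 1/4 is divided into 2 equal shares of 1/8 among Satoshi, Fumio.
Satoshi is living and takes 1/8.
Fumio is living and takes 1/8.
Sachiko is living and takes 1/8.
Kaede is living and takes 1/8.
Isamu is living and takes 1/4.
Noboru predeceased; the 1/4 allotted to Noboru's branch passes to Noboru's issue by representation.
The 1/4 is divided into 3 equal shares of 1/12 among Haruki, Akira, Yori.
Haruki is living and takes 1/12.
Akira is living and takes 1/12.
Yori is living and takes 1/12.

Akira 1/12; Fumio 1/8; Haruki 1/12; Isamu 1/4; Kaede 1/8; Sachiko 1/8; Satoshi 1/8; Yori 1/12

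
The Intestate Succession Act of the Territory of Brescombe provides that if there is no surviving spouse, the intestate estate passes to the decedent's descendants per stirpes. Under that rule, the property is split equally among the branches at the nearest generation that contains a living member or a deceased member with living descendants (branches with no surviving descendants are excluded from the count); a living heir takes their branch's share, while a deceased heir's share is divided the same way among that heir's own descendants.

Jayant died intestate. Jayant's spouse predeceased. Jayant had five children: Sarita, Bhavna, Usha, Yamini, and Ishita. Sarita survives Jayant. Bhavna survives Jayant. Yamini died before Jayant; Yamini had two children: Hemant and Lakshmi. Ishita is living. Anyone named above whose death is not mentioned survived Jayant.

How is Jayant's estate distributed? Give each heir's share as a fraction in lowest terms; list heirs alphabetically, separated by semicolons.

There is no surviving spouse, so the entire estate passes to Jayant's descendants per stirpes.
The estate is divided into 5 equal shares of 1/5 among Sarita, Bhavna, Usha, Yamini, Ishita.
Sarita is living and takes 1/5.
Bhavna is living and takes 1/5.
Usha is living and takes 1/5.
Yamini predeceased; the 1/5 allotted to Yamini's branch passes to Yamini's issue by representation.
The 1/5 is divided into 2 equal shares of 1/10 among Hemant, Lakshmi.
Hemant is living and takes 1/10.
Lakshmi is living and takes 1/10.
Ishita is living and takes 1/5.

Bhavna 1/5; Hemant 1/10; Ishita 1/5; Lakshmi 1/10; Sarita 1/5; Usha 1/5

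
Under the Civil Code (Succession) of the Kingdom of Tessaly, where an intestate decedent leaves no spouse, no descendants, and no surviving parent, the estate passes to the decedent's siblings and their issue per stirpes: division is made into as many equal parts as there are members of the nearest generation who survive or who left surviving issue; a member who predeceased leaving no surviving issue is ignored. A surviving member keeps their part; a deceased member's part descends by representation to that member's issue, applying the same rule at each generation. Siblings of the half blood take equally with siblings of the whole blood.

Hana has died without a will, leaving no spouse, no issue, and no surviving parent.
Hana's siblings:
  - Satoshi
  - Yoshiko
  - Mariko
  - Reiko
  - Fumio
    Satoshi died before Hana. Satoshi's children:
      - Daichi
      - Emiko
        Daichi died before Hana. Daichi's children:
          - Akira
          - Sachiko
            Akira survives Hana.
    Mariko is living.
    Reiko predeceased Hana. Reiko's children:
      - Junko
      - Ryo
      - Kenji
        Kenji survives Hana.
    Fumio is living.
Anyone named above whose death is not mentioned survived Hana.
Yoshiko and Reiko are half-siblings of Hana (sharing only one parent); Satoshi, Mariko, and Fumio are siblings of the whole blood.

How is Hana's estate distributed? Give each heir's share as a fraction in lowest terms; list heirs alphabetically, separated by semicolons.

No spouse, descendants, or parent survives, so the estate passes to Hana's siblings per stirpes.
Half-blood and whole-blood siblings take equally under the stated rule.
The estate is divided into 5 equal shares of 1/5 among Satoshi, Yoshiko, Mariko, Reiko, Fumio.
Satoshi predeceased; the 1/5 allotted to Satoshi's branch passes to Satoshi's issue by representation.
The 1/5 is divided into 2 equal shares of 1/10 among Daichi, Emiko.
Daichi predeceased; the 1/10 allotted to Daichi's branch passes to Daichi's issue by representation.
The 1/10 is divided into 2 equal shares of 1/20 among Akira, Sachiko.
Akira is living and takes 1/20.
Sachiko is living and takes 1/20.
Emiko is living and takes 1/10.
Yoshiko is living and takes 1/5.
Mariko is living and takes 1/5.
Reiko predeceased; the 1/5 allotted to Reiko's branch passes to Reiko's issue by representation.
The 1/5 is divided into 3 equal shares of 1/15 among Junko, Ryo, Kenji.
Junko is living and takes 1/15.
Ryo is living and takes 1/15.
Kenji is living and takes 1/15.
Fumio is living and takes 1/5.

Akira 1/20; Emiko 1/10; Fumio 1/5; Junko 1/15; Kenji 1/15; Mariko 1/5; Ryo 1/15; Sachiko 1/20; Yoshiko 1/5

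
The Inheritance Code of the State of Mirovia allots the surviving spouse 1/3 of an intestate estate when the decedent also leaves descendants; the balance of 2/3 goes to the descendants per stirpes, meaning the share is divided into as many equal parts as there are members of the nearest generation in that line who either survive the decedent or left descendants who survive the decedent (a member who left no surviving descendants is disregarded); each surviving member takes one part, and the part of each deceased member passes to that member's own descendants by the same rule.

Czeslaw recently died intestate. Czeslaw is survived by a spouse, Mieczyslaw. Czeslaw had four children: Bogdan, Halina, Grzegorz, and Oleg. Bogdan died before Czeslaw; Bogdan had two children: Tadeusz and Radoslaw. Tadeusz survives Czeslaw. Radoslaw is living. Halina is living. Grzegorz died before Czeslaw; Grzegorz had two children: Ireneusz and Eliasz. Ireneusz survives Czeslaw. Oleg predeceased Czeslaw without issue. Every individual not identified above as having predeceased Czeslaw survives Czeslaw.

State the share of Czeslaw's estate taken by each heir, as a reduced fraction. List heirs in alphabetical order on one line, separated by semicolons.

Eliasz 1/9; Halina 2/9; Ireneusz 1/9; Mieczyslaw 1/3; Radoslaw 1/9; Tadeusz 1/9

Mieczyslaw, as surviving spouse, takes 1/3.
The remaining 2/3 passes to Czeslaw's descendants per stirpes.
Oleg left no surviving issue, so that branch lapses and is disregarded.
The 2/3 is divided into 3 equal shares of 2/9 among Bogdan, Halina, Grzegorz.
Bogdan predeceased; the 2/9 allotted to Bogdan's branch passes to Bogdan's issue by representation.
The 2/9 is divided into 2 equal shares of 1/9 among Tadeusz, Radoslaw.
Tadeusz is living and takes 1/9.
Radoslaw is living and takes 1/9.
Halina is living and takes 2/9.
Grzegorz predeceased; the 2/9 allotted to Grzegorz's branch passes to Grzegorz's issue by representation.
The 2/9 is divided into 2 equal shares of 1/9 among Ireneusz, Eliasz.
Ireneusz is living and takes 1/9.
Eliasz is living and takes 1/9.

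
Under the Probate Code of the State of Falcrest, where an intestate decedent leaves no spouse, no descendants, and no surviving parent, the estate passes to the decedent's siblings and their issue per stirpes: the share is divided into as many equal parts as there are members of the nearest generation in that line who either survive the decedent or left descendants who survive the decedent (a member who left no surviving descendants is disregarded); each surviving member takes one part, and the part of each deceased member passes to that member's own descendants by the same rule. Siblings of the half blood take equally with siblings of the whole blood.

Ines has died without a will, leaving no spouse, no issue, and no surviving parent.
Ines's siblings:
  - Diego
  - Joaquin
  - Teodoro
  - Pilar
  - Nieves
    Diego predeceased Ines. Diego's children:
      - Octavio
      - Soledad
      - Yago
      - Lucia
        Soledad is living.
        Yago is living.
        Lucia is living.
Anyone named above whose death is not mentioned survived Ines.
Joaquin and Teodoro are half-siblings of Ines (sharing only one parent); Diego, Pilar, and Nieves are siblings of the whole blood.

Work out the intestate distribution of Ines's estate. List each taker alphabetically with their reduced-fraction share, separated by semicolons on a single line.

No spouse, descendants, or parent survives, so the estate passes to Ines's siblings per stirpes.
Half-blood and whole-blood siblings take equally under the stated rule.
The estate is divided into 5 equal shares of 1/5 among Diego, Joaquin, Teodoro, Pilar, Nieves.
Diego predeceased; the 1/5 allotted to Diego's branch passes to Diego's issue by representation.
The 1/5 is divided into 4 equal shares of 1/20 among Octavio, Soledad, Yago, Lucia.
Octavio is living and takes 1/20.
Soledad is living and takes 1/20.
Yago is living and takes 1/20.
Lucia is living and takes 1/20.
Joaquin is living and takes 1/5.
Teodoro is living and takes 1/5.
Pilar is living and takes 1/5.
Nieves is living and takes 1/5.

Joaquin 1/5; Lucia 1/20; Nieves 1/5; Octavio 1/20; Pilar 1/5; Soledad 1/20; Teodoro 1/5; Yago 1/20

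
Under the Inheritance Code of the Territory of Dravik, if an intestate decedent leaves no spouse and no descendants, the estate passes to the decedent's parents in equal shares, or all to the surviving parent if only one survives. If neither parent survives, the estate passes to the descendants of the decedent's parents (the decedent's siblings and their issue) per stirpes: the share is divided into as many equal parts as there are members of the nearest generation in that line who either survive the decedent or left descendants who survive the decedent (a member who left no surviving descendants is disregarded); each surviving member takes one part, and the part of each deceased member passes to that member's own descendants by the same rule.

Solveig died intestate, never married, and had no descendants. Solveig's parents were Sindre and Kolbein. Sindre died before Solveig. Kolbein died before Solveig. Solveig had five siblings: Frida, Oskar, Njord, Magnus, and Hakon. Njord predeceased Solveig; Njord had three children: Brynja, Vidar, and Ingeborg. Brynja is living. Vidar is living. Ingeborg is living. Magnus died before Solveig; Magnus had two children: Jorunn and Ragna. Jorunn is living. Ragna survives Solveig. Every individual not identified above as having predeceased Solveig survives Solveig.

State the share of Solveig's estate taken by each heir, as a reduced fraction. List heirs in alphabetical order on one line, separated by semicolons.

Neither parent survives and there are no descendants, so the estate passes to Solveig's siblings and their issue per stirpes.
The estate is divided into 5 equal shares of 1/5 among Frida, Oskar, Njord, Magnus, Hakon.
Frida is living and takes 1/5.
Oskar is living and takes 1/5.
Njord predeceased; the 1/5 allotted to Njord's branch passes to Njord's issue by representation.
The 1/5 is divided into 3 equal shares of 1/15 among Brynja, Vidar, Ingeborg.
Brynja is living and takes 1/15.
Vidar is living and takes 1/15.
Ingeborg is living and takes 1/15.
Magnus predeceased; the 1/5 allotted to Magnus's branch passes to Magnus's issue by representation.
The 1/5 is divided into 2 equal shares of 1/10 among Jorunn, Ragna.
Jorunn is living and takes 1/10.
Ragna is living and takes 1/10.
Hakon is living and takes 1/5.

Brynja 1/15; Frida 1/5; Hakon 1/5; Ingeborg 1/15; Jorunn 1/10; Oskar 1/5; Ragna 1/10; Vidar 1/15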